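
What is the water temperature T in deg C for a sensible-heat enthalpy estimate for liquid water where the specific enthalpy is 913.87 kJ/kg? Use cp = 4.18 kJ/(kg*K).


T = h / cp
T = 913.87 / 4.18
T = 218.63 deg C


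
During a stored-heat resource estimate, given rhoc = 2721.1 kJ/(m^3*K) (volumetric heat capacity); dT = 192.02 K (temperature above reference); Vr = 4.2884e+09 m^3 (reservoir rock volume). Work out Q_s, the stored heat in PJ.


Q_s = Vr * rhoc * dT / 1e12
Q_s = 4.2884e+09 * 2721.1 * 192.02 / 1e12
Q_s = 2240.7 PJ


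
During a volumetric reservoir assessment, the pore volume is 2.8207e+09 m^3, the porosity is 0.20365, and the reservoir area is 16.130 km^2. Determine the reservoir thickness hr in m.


hr = Vp / (A * 1e6 * phi)
hr = 2.8207e+09 / (16.130 * 1e6 * 0.20365)
hr = 858.69 m


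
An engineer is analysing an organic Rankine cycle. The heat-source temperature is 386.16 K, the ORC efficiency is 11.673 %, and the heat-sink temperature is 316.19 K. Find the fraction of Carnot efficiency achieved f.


f = (eta_orc/100) / (1 - Tc/Th)
f = (11.673/100) / (1 - 316.19/386.16)
f = 0.64423


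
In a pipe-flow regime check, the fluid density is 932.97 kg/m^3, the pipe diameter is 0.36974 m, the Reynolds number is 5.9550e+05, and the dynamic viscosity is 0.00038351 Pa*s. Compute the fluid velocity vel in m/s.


vel = Re * mu / (rho * D)
vel = 5.9550e+05 * 0.00038351 / (932.97 * 0.36974)
vel = 0.66206 m/s


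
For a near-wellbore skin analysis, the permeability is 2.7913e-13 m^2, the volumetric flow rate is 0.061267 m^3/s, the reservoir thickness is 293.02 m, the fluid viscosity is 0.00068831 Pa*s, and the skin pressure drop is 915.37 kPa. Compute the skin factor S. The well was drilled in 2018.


S = dP_s * 1000 * 2*pi*k*hr / (q*mu)
S = 915.37 * 1000 * 2*pi*2.7913e-13*293.02 / (0.061267*0.00068831)
S = 11.155


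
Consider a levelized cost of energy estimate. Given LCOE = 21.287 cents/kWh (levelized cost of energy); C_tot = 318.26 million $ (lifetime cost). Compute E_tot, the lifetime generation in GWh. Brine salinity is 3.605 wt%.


E_tot = C_tot / LCOE * 100
E_tot = 318.26 / 21.287 * 100
E_tot = 1495.1 GWh


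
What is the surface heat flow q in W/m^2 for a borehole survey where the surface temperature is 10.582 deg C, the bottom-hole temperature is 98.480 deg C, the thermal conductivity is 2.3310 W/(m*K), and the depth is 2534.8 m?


Step 1: grad = (T_d - T_surf)/d * 1000 = (98.48 - 10.582)/2534.8 * 1000 = 34.67650 deg C/km
Step 2: q = k * grad / 1000 = 2.331 * 34.67650 / 1000 = 0.080831 W/m^2
q = 0.080831 W/m^2


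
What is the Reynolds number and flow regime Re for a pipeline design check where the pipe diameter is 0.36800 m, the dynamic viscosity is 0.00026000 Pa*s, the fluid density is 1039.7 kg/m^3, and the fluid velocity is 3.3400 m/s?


Step 1: Re = rho*vel*D/mu = 1039.7*3.34*0.368/0.00026 = 4.9151e+06
Step 2: Re = 4.9151e+06 > 4000, so flow is turbulent.
Re = 4.9151e+06 (turbulent)


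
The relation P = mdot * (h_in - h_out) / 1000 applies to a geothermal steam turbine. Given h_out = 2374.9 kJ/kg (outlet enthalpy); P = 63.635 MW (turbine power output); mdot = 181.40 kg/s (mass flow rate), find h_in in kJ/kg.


h_in = h_out + P * 1000 / mdot
h_in = 2374.9 + 63.635 * 1000 / 181.40
h_in = 2725.7 kJ/kg


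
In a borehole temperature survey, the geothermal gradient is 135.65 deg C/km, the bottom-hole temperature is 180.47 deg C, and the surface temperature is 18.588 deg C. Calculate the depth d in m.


d = (T_d - T_surf) / grad * 1000
d = (180.47 - 18.588) / 135.65 * 1000
d = 1193.4 m


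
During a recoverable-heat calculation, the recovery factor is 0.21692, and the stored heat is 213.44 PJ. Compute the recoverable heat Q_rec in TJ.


Q_rec = Q_s * RF
Q_rec = 213.44 * 0.21692
Q_rec = 46.29940 PJ
Convert: 46.29940 PJ * 1000.0 = 46299 TJ
Q_rec = 46299 TJ


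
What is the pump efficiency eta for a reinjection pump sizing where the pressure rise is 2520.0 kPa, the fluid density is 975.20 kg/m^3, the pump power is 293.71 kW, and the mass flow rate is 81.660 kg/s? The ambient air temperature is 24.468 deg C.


eta = mdot * dP / (rho * P_pump)
eta = 81.660 * 2520.0 / (975.20 * 293.71)
eta = 0.71845


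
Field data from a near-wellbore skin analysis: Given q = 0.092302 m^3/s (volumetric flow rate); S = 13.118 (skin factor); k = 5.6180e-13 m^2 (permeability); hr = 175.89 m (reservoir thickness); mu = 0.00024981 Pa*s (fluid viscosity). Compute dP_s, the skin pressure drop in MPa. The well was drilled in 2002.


dP_s = S * q * mu / (2*pi*k*hr) / 1000
dP_s = 13.118 * 0.092302 * 0.00024981 / (2*pi*5.6180e-13*175.89) / 1000
dP_s = 487.1759 kPa
Convert: 487.1759 kPa * 0.001 = 0.48718 MPa
dP_s = 0.48718 MPa


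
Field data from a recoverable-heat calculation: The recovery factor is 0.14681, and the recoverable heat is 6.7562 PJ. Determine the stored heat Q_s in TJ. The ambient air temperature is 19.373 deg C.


Q_s = Q_rec / RF
Q_s = 6.7562 / 0.14681
Q_s = 46.02003 PJ
Convert: 46.02003 PJ * 1000.0 = 46020 TJ
Q_s = 46020 TJ


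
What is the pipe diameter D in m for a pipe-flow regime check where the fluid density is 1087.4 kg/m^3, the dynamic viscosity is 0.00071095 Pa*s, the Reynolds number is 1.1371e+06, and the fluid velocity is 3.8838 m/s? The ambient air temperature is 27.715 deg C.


D = Re * mu / (rho * vel)
D = 1.1371e+06 * 0.00071095 / (1087.4 * 3.8838)
D = 0.19142 m


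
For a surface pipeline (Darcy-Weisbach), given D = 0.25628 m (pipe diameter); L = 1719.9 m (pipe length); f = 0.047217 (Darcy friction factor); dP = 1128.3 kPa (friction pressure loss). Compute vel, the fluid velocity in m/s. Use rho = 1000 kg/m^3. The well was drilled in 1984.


vel = sqrt(dP*1000*2*D / (f*L*rho))
vel = sqrt(1128.3*1000*2*0.25628 / (0.047217*1719.9*1000))
vel = 2.6686 m/s


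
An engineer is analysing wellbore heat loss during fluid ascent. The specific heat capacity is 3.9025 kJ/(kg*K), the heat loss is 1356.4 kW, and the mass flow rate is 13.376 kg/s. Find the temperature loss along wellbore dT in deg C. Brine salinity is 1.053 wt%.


dT = Q_loss / (mdot * cp)
dT = 1356.4 / (13.376 * 3.9025)
dT = 25.98475 K
Convert (temperature difference, 1 K = 1 deg C): 25.98475 K = 25.98475 deg C
dT = 25.985 deg C


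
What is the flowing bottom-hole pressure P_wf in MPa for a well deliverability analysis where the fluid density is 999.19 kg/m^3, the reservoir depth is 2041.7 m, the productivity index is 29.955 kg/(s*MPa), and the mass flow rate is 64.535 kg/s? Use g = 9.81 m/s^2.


Step 1: P_i = rho*g*h/1e6 = 999.19*9.81*2041.7/1e6 = 20.01285 MPa
Step 2: P_wf = P_i - mdot/PI = 20.01285 - 64.535/29.955 = 17.858 MPa
P_wf = 17.858 MPa


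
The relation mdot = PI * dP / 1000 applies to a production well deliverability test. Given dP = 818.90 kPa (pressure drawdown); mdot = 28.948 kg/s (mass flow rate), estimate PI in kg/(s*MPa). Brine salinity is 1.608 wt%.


PI = mdot * 1000 / dP
PI = 28.948 * 1000 / 818.90
PI = 35.350 kg/(s*MPa)


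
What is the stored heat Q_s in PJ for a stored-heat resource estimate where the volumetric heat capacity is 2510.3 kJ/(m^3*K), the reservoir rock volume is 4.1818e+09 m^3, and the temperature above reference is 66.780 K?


Q_s = Vr * rhoc * dT / 1e12
Q_s = 4.1818e+09 * 2510.3 * 66.780 / 1e12
Q_s = 701.03 PJ


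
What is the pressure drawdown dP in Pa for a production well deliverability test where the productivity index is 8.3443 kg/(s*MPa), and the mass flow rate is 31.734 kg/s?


dP = mdot * 1000 / PI
dP = 31.734 * 1000 / 8.3443
dP = 3803.075 kPa
Convert: 3803.075 kPa * 1000.0 = 3.8031e+06 Pa
dP = 3.8031e+06 Pa


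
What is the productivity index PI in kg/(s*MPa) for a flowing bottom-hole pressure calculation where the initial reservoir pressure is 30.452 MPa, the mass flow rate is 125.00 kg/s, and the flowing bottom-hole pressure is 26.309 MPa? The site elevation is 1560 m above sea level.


PI = mdot / (P_i - P_wf)
PI = 125.00 / (30.452 - 26.309)
PI = 30.171 kg/(s*MPa)


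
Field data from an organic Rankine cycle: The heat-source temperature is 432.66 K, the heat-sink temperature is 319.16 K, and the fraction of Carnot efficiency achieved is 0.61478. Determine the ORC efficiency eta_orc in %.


eta_orc = (1 - Tc/Th) * f * 100
eta_orc = (1 - 319.16/432.66) * 0.61478 * 100
eta_orc = 16.128 %


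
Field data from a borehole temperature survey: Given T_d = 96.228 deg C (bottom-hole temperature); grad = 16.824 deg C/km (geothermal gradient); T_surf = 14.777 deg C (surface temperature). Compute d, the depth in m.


d = (T_d - T_surf) / grad * 1000
d = (96.228 - 14.777) / 16.824 * 1000
d = 4841.4 m


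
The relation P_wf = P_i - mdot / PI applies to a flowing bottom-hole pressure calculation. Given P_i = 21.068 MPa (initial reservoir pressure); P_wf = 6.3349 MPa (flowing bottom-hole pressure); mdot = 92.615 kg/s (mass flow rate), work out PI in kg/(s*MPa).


PI = mdot / (P_i - P_wf)
PI = 92.615 / (21.068 - 6.3349)
PI = 6.2862 kg/(s*MPa)


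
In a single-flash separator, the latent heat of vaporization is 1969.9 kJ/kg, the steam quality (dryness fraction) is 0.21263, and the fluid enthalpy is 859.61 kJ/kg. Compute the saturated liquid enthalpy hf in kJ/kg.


hf = h - x * hfg
hf = 859.61 - 0.21263 * 1969.9
hf = 440.75 kJ/kg


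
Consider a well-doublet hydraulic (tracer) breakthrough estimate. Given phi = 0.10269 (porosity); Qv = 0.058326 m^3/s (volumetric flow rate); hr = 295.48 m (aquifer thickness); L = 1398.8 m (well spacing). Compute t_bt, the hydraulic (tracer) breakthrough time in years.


t_bt = pi * hr * phi * L^2 / (3 * Qv) / (365.25*86400)
t_bt = pi * 295.48 * 0.10269 * 1398.8^2 / (3 * 0.058326) / (365.25*86400)
t_bt = 33.778 years


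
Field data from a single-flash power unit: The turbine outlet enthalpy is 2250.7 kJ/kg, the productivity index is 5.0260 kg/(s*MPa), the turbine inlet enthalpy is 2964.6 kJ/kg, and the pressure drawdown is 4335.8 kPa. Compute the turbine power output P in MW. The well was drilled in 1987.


Step 1: mdot = PI * dP / 1000 = 5.026 * 4335.8 / 1000 = 21.79173 kg/s
Step 2: P = mdot*(h_in - h_out)/1000 = 21.79173*(2964.6 - 2250.7)/1000 = 15.557 MW
P = 15.557 MW


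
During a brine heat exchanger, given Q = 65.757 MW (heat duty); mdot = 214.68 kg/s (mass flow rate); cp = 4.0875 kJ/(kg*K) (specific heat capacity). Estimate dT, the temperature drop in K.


dT = Q * 1000 / (mdot * cp)
dT = 65.757 * 1000 / (214.68 * 4.0875)
dT = 74.936 K


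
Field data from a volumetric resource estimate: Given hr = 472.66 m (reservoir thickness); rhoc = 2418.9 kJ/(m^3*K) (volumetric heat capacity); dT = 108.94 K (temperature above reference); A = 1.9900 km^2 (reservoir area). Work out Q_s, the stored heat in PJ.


Step 1: Vr = A*1e6*hr = 1.99*1e6*472.66 = 9.405934e+08 m^3
Step 2: Q_s = Vr*rhoc*dT/1e12 = 9.405934e+08*2418.9*108.94/1e12 = 247.86 PJ
Q_s = 247.86 PJ


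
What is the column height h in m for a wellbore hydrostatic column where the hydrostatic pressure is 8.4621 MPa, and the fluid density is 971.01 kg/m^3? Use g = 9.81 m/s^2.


h = P * 1e6 / (g * rho)
h = 8.4621 * 1e6 / (9.81 * 971.01)
h = 888.35 m


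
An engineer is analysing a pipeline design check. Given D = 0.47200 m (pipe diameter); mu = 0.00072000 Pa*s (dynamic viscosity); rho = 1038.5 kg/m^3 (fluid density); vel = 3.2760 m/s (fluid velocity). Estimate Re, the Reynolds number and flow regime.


Step 1: Re = rho*vel*D/mu = 1038.5*3.276*0.472/0.00072 = 2.2303e+06
Step 2: Re = 2.2303e+06 > 4000, so flow is turbulent.
Re = 2.2303e+06 (turbulent)


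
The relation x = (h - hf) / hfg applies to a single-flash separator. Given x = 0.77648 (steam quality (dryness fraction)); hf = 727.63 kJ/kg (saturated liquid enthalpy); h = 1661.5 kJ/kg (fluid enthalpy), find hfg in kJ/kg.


hfg = (h - hf) / x
hfg = (1661.5 - 727.63) / 0.77648
hfg = 1202.7 kJ/kg


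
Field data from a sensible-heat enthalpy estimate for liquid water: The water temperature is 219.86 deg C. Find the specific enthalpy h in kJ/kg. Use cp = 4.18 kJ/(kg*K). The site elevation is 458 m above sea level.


h = cp * T
h = 4.18 * 219.86
h = 919.01 kJ/kg


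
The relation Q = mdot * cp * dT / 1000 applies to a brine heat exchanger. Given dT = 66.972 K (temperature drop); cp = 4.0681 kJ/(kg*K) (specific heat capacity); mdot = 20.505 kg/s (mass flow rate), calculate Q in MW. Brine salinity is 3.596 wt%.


Q = mdot * cp * dT / 1000
Q = 20.505 * 4.0681 * 66.972 / 1000
Q = 5.5866 MW


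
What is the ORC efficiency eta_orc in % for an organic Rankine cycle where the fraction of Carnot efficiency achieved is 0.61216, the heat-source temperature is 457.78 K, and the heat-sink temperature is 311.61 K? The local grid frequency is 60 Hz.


eta_orc = (1 - Tc/Th) * f * 100
eta_orc = (1 - 311.61/457.78) * 0.61216 * 100
eta_orc = 19.546 %


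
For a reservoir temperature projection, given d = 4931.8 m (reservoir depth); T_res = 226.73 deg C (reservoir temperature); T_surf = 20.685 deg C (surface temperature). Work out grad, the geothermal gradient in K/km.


grad = (T_res - T_surf) / d * 1000
grad = (226.73 - 20.685) / 4931.8 * 1000
grad = 41.77886 deg C/km
Convert: 41.77886 deg C/km * 1.0 = 41.779 K/km
grad = 41.779 K/km


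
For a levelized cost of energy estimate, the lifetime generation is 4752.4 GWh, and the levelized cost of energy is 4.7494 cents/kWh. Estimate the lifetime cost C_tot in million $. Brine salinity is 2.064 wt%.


C_tot = LCOE / 100 * E_tot
C_tot = 4.7494 / 100 * 4752.4
C_tot = 225.71 million $


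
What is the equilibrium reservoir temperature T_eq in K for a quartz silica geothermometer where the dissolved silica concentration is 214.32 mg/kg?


T_eq = 1309 / (5.19 - log10(SiO2)) - 273.15
T_eq = 1309 / (5.19 - log10(214.32)) - 273.15
T_eq = 184.7124 deg C
Convert to K: 184.7124 + 273.15 = 457.86 K
T_eq = 457.86 K


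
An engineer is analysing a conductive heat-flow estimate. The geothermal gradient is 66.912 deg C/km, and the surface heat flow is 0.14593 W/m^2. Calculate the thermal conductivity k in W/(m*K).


k = q * 1000 / grad
k = 0.14593 * 1000 / 66.912
k = 2.1809 W/(m*K)


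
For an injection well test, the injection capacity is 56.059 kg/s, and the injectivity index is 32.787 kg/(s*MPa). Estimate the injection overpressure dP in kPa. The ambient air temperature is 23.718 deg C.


dP = mdot * 1000 / II
dP = 56.059 * 1000 / 32.787
dP = 1709.8 kPa


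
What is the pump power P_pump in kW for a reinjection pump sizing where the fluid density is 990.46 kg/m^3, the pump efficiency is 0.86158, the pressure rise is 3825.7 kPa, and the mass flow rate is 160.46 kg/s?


P_pump = mdot * dP / (rho * eta)
P_pump = 160.46 * 3825.7 / (990.46 * 0.86158)
P_pump = 719.36 kW


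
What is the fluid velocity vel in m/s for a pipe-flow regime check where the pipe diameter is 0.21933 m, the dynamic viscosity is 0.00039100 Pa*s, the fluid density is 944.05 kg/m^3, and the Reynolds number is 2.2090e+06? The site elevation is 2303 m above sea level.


vel = Re * mu / (rho * D)
vel = 2.2090e+06 * 0.00039100 / (944.05 * 0.21933)
vel = 4.1714 m/s


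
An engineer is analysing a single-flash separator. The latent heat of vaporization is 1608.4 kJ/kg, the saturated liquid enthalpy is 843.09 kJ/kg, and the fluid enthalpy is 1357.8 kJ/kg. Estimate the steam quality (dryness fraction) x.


x = (h - hf) / hfg
x = (1357.8 - 843.09) / 1608.4
x = 0.32001


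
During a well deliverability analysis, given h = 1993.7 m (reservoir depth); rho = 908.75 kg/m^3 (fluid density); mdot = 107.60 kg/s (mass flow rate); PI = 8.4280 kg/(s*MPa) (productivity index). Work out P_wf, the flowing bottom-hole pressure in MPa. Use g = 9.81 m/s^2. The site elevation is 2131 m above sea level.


Step 1: P_i = rho*g*h/1e6 = 908.75*9.81*1993.7/1e6 = 17.77351 MPa
Step 2: P_wf = P_i - mdot/PI = 17.77351 - 107.6/8.428 = 5.0065 MPa
P_wf = 5.0065 MPa


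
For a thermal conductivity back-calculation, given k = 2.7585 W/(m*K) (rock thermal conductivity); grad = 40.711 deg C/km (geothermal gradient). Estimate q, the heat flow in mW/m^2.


q = k * grad / 1000
q = 2.7585 * 40.711 / 1000
q = 0.1123013 W/m^2
Convert: 0.1123013 W/m^2 * 1000.0 = 112.30 mW/m^2
q = 112.30 mW/m^2


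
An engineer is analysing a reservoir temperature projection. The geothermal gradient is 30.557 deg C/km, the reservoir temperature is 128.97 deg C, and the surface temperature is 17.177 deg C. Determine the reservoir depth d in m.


d = (T_res - T_surf) / grad * 1000
d = (128.97 - 17.177) / 30.557 * 1000
d = 3658.5 m


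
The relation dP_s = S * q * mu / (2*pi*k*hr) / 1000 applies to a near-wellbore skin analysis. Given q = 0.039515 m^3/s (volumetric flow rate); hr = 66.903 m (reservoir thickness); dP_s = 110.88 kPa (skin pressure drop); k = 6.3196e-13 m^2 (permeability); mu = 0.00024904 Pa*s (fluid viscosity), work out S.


S = dP_s * 1000 * 2*pi*k*hr / (q*mu)
S = 110.88 * 1000 * 2*pi*6.3196e-13*66.903 / (0.039515*0.00024904)
S = 2.9932


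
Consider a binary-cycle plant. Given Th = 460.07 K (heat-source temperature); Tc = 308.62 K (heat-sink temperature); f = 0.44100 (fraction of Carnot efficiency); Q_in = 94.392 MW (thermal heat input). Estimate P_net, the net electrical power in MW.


Step 1: eta = (1 - Tc/Th)*f = (1 - 308.62/460.07)*0.441 = 0.1451724
Step 2: P_net = eta * Q_in = 0.1451724 * 94.392 = 13.703 MW
P_net = 13.703 MW


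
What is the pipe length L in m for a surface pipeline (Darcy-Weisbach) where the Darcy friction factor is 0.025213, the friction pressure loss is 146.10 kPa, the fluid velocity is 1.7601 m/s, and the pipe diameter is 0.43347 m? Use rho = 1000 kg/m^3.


L = dP*1000*D / (f*rho*vel^2/2)
L = 146.10*1000*0.43347 / (0.025213*1000*1.7601^2/2)
L = 1621.6 m


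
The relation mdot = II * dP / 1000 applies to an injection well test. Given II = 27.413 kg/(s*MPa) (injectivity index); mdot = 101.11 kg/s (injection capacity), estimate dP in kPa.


dP = mdot * 1000 / II
dP = 101.11 * 1000 / 27.413
dP = 3688.4 kPa


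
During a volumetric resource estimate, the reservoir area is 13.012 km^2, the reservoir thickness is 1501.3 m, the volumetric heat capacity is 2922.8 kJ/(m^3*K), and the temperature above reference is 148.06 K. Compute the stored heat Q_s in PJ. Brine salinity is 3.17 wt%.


Step 1: Vr = A*1e6*hr = 13.012*1e6*1501.3 = 1.953492e+10 m^3
Step 2: Q_s = Vr*rhoc*dT/1e12 = 1.953492e+10*2922.8*148.06/1e12 = 8453.7 PJ
Q_s = 8453.7 PJ


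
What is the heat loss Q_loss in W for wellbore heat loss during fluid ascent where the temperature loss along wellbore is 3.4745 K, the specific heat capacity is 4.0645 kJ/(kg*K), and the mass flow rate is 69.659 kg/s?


Q_loss = mdot * cp * dT
Q_loss = 69.659 * 4.0645 * 3.4745
Q_loss = 983.7317 kW
Convert: 983.7317 kW * 1000.0 = 9.8373e+05 W
Q_loss = 9.8373e+05 W


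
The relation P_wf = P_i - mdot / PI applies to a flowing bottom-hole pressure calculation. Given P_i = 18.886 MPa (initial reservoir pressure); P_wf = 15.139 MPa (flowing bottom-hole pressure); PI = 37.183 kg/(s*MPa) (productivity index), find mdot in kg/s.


mdot = (P_i - P_wf) * PI
mdot = (18.886 - 15.139) * 37.183
mdot = 139.32 kg/s


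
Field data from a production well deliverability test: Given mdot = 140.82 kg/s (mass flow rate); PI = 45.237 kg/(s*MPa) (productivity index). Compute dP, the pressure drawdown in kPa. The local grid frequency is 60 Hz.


dP = mdot * 1000 / PI
dP = 140.82 * 1000 / 45.237
dP = 3112.9 kPa


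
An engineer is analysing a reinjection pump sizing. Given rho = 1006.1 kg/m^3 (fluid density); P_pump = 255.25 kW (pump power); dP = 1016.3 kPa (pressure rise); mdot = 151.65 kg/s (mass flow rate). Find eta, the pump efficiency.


eta = mdot * dP / (rho * P_pump)
eta = 151.65 * 1016.3 / (1006.1 * 255.25)
eta = 0.60015


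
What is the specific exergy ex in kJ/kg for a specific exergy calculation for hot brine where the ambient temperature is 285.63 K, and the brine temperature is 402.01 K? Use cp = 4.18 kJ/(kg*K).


ex = cp * ((T_b - T_0) - T_0 * ln(T_b/T_0))
ex = 4.18 * ((402.01 - 285.63) - 285.63 * ln(402.01/285.63))
ex = 78.406 kJ/kg


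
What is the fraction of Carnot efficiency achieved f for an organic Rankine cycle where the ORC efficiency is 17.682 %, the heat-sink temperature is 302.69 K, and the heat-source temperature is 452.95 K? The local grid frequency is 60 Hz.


f = (eta_orc/100) / (1 - Tc/Th)
f = (17.682/100) / (1 - 302.69/452.95)
f = 0.53301


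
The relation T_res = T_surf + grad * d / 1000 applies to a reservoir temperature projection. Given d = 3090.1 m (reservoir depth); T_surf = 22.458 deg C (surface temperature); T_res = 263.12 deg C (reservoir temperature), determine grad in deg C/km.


grad = (T_res - T_surf) / d * 1000
grad = (263.12 - 22.458) / 3090.1 * 1000
grad = 77.882 deg C/km


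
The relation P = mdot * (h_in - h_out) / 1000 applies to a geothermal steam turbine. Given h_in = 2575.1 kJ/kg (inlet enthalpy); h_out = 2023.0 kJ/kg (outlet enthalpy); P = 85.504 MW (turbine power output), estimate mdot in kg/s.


mdot = P * 1000 / (h_in - h_out)
mdot = 85.504 * 1000 / (2575.1 - 2023.0)
mdot = 154.87 kg/s


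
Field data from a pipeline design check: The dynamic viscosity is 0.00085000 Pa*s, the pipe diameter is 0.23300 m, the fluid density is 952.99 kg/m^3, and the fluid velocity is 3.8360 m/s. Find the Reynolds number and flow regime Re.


Step 1: Re = rho*vel*D/mu = 952.99*3.836*0.233/0.00085 = 1.0021e+06
Step 2: Re = 1.0021e+06 > 4000, so flow is turbulent.
Re = 1.0021e+06 (turbulent)


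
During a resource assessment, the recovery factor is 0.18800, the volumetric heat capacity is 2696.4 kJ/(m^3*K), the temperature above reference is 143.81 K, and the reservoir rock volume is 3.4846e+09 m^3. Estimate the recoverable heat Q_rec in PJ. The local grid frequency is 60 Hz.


Step 1: Q_s = Vr*rhoc*dT/1e12 = 3.4846e+09*2696.4*143.81/1e12 = 1351.221 PJ
Step 2: Q_rec = Q_s * RF = 1351.221 * 0.188 = 254.03 PJ
Q_rec = 254.03 PJ


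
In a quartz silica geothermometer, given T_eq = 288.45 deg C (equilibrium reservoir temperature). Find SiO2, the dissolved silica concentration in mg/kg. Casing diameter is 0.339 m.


SiO2 = 10^(5.19 - 1309/(T_eq + 273.15))
SiO2 = 10^(5.19 - 1309/(288.45 + 273.15))
SiO2 = 723.04 mg/kg


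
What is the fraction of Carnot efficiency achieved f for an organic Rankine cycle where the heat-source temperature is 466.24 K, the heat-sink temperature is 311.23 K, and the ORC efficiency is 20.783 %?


f = (eta_orc/100) / (1 - Tc/Th)
f = (20.783/100) / (1 - 311.23/466.24)
f = 0.62511


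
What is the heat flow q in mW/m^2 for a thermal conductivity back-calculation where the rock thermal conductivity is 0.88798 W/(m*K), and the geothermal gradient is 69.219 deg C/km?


q = k * grad / 1000
q = 0.88798 * 69.219 / 1000
q = 0.06146509 W/m^2
Convert: 0.06146509 W/m^2 * 1000.0 = 61.465 mW/m^2
q = 61.465 mW/m^2


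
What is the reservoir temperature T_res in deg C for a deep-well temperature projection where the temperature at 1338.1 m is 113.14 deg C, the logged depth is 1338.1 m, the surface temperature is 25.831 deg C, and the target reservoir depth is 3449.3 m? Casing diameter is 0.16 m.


Step 1: grad = (T_d1 - T_surf)/d1 * 1000 = (113.14 - 25.831)/1338.1 * 1000 = 65.24849 deg C/km
Step 2: T_res = T_surf + grad*d2/1000 = 25.831 + 65.24849*3449.3/1000 = 250.89 deg C
T_res = 250.89 deg C


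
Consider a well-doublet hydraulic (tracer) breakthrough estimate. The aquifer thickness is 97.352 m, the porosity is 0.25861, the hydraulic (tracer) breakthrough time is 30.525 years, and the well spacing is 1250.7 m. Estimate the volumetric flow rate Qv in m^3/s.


Qv = pi*hr*phi*L^2 / (3*t_bt*365.25*86400)
Qv = pi*97.352*0.25861*1250.7^2 / (3*30.525*365.25*86400)
Qv = 0.042812 m^3/s


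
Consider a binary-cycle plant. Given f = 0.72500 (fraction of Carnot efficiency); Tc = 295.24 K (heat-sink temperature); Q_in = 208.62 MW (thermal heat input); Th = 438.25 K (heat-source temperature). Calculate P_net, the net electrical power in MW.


Step 1: eta = (1 - Tc/Th)*f = (1 - 295.24/438.25)*0.725 = 0.2365824
Step 2: P_net = eta * Q_in = 0.2365824 * 208.62 = 49.356 MW
P_net = 49.356 MW


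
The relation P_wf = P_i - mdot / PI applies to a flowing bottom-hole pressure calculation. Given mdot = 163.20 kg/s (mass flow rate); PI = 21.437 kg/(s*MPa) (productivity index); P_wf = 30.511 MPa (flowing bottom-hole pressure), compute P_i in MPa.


P_i = P_wf + mdot / PI
P_i = 30.511 + 163.20 / 21.437
P_i = 38.124 MPa


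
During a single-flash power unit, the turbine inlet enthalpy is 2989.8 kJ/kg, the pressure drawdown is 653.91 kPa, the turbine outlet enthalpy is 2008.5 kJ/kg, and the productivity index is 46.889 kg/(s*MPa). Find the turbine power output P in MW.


Step 1: mdot = PI * dP / 1000 = 46.889 * 653.91 / 1000 = 30.66119 kg/s
Step 2: P = mdot*(h_in - h_out)/1000 = 30.66119*(2989.8 - 2008.5)/1000 = 30.088 MW
P = 30.088 MW


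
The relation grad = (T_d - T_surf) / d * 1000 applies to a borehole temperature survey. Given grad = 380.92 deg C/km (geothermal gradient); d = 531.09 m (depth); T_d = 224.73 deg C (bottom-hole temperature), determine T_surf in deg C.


T_surf = T_d - grad * d / 1000
T_surf = 224.73 - 380.92 * 531.09 / 1000
T_surf = 22.427 deg C


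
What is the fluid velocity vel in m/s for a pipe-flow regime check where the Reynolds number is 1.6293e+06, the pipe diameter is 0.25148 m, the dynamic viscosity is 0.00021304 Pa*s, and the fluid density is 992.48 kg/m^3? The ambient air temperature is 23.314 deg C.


vel = Re * mu / (rho * D)
vel = 1.6293e+06 * 0.00021304 / (992.48 * 0.25148)
vel = 1.3907 m/s


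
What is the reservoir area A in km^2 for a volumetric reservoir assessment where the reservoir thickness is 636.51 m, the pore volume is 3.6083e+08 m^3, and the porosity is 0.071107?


A = Vp / (1e6 * hr * phi)
A = 3.6083e+08 / (1e6 * 636.51 * 0.071107)
A = 7.9723 km^2


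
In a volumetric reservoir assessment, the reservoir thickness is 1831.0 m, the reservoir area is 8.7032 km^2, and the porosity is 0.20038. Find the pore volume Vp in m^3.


Vp = A * 1e6 * hr * phi
Vp = 8.7032 * 1e6 * 1831.0 * 0.20038
Vp = 3.1932e+09 m^3


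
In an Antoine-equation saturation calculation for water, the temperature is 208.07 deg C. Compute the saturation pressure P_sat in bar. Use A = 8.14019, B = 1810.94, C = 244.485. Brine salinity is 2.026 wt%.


P_sat = 10^(A - B/(C + T)) / 760 * 0.101325
P_sat = 10^(8.14019 - 1810.94/(244.485 + 208.07)) / 760 * 0.101325
P_sat = 1.834434 MPa
Convert: 1.834434 MPa * 10.0 = 18.344 bar
P_sat = 18.344 bar


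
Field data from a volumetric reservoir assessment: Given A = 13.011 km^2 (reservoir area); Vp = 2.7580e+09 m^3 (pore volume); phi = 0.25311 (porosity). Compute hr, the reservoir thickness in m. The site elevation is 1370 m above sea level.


hr = Vp / (A * 1e6 * phi)
hr = 2.7580e+09 / (13.011 * 1e6 * 0.25311)
hr = 837.48 m


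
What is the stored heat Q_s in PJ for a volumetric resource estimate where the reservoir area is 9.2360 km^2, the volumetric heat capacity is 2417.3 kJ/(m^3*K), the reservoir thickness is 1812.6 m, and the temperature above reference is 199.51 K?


Step 1: Vr = A*1e6*hr = 9.236*1e6*1812.6 = 1.674117e+10 m^3
Step 2: Q_s = Vr*rhoc*dT/1e12 = 1.674117e+10*2417.3*199.51/1e12 = 8073.9 PJ
Q_s = 8073.9 PJ


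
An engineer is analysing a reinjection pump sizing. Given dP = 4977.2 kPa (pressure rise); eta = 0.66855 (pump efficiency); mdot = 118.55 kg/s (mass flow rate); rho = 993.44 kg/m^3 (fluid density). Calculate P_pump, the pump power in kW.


P_pump = mdot * dP / (rho * eta)
P_pump = 118.55 * 4977.2 / (993.44 * 0.66855)
P_pump = 888.41 kW


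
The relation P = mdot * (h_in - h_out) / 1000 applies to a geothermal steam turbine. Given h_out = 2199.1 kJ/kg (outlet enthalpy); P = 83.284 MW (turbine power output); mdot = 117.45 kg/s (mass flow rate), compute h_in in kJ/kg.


h_in = h_out + P * 1000 / mdot
h_in = 2199.1 + 83.284 * 1000 / 117.45
h_in = 2908.2 kJ/kg


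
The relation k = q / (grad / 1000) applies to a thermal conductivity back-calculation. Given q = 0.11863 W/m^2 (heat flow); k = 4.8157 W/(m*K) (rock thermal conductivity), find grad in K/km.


grad = q / k * 1000
grad = 0.11863 / 4.8157 * 1000
grad = 24.63401 deg C/km
Convert: 24.63401 deg C/km * 1.0 = 24.634 K/km
grad = 24.634 K/km


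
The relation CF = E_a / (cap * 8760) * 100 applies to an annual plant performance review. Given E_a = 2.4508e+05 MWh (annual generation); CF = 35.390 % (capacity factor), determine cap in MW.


cap = E_a / (CF/100 * 8760)
cap = 2.4508e+05 / (35.390/100 * 8760)
cap = 79.054 MW


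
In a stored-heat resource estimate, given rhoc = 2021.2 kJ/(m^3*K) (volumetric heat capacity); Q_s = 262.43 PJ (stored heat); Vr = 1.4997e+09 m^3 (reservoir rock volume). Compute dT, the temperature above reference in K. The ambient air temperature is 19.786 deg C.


dT = Q_s * 1e12 / (Vr * rhoc)
dT = 262.43 * 1e12 / (1.4997e+09 * 2021.2)
dT = 86.576 K


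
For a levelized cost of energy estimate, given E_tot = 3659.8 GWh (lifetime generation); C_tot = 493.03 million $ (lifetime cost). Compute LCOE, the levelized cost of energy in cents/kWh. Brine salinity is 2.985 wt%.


LCOE = C_tot / E_tot * 100
LCOE = 493.03 / 3659.8 * 100
LCOE = 13.472 cents/kWh


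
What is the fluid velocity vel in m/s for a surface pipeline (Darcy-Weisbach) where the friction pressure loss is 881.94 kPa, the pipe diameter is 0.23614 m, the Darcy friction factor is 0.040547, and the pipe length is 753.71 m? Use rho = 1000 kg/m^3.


vel = sqrt(dP*1000*2*D / (f*L*rho))
vel = sqrt(881.94*1000*2*0.23614 / (0.040547*753.71*1000))
vel = 3.6918 m/s


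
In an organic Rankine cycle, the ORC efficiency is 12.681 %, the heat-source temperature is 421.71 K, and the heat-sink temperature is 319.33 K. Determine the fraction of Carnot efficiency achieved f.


f = (eta_orc/100) / (1 - Tc/Th)
f = (12.681/100) / (1 - 319.33/421.71)
f = 0.52234


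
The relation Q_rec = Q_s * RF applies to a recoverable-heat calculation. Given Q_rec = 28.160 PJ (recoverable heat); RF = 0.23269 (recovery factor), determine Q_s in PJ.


Q_s = Q_rec / RF
Q_s = 28.160 / 0.23269
Q_s = 121.02 PJ


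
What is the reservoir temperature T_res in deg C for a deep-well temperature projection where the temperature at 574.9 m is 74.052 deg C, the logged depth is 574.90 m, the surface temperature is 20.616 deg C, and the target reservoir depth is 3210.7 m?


Step 1: grad = (T_d1 - T_surf)/d1 * 1000 = (74.052 - 20.616)/574.9 * 1000 = 92.94834 deg C/km
Step 2: T_res = T_surf + grad*d2/1000 = 20.616 + 92.94834*3210.7/1000 = 319.05 deg C
T_res = 319.05 deg C


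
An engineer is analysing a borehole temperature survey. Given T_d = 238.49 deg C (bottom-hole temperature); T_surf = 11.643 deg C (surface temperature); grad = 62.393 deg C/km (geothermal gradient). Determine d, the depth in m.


d = (T_d - T_surf) / grad * 1000
d = (238.49 - 11.643) / 62.393 * 1000
d = 3635.8 m


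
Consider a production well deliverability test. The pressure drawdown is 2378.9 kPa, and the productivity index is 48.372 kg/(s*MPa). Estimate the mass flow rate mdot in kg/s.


mdot = PI * dP / 1000
mdot = 48.372 * 2378.9 / 1000
mdot = 115.07 kg/s


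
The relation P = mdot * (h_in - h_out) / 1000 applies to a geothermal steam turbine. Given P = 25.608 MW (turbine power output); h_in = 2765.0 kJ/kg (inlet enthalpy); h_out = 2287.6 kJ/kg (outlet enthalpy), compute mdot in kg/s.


mdot = P * 1000 / (h_in - h_out)
mdot = 25.608 * 1000 / (2765.0 - 2287.6)
mdot = 53.641 kg/s


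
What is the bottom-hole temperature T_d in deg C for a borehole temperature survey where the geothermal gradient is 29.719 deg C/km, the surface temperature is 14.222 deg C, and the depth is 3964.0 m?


T_d = T_surf + grad * d / 1000
T_d = 14.222 + 29.719 * 3964.0 / 1000
T_d = 132.03 deg C


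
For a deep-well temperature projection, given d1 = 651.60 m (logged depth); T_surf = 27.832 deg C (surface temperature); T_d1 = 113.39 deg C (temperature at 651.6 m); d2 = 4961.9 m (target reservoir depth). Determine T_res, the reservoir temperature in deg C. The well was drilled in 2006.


Step 1: grad = (T_d1 - T_surf)/d1 * 1000 = (113.39 - 27.832)/651.6 * 1000 = 131.3045 deg C/km
Step 2: T_res = T_surf + grad*d2/1000 = 27.832 + 131.3045*4961.9/1000 = 679.35 deg C
T_res = 679.35 deg C


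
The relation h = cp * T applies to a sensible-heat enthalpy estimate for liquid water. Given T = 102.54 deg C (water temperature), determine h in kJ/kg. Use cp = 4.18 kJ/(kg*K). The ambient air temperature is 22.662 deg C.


h = cp * T
h = 4.18 * 102.54
h = 428.62 kJ/kg


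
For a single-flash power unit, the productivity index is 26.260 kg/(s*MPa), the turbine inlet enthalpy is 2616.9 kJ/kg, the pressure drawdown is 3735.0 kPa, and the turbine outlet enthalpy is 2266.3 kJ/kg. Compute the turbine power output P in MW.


Step 1: mdot = PI * dP / 1000 = 26.26 * 3735.0 / 1000 = 98.08110 kg/s
Step 2: P = mdot*(h_in - h_out)/1000 = 98.08110*(2616.9 - 2266.3)/1000 = 34.387 MW
P = 34.387 MW


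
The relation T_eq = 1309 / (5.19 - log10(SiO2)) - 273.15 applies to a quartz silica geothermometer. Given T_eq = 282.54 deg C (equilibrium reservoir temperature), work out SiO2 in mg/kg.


SiO2 = 10^(5.19 - 1309/(T_eq + 273.15))
SiO2 = 10^(5.19 - 1309/(282.54 + 273.15))
SiO2 = 682.92 mg/kg


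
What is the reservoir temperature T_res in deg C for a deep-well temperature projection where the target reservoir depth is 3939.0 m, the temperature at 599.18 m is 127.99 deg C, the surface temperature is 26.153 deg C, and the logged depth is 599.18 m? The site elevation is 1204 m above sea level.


Step 1: grad = (T_d1 - T_surf)/d1 * 1000 = (127.99 - 26.153)/599.18 * 1000 = 169.9606 deg C/km
Step 2: T_res = T_surf + grad*d2/1000 = 26.153 + 169.9606*3939.0/1000 = 695.63 deg C
T_res = 695.63 deg C


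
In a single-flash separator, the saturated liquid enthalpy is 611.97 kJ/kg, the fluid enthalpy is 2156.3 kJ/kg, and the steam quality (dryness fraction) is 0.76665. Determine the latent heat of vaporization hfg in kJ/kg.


hfg = (h - hf) / x
hfg = (2156.3 - 611.97) / 0.76665
hfg = 2014.4 kJ/kg


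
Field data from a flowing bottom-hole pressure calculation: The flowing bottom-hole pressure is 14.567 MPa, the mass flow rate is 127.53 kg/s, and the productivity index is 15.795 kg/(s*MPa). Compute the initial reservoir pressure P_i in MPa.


P_i = P_wf + mdot / PI
P_i = 14.567 + 127.53 / 15.795
P_i = 22.641 MPa


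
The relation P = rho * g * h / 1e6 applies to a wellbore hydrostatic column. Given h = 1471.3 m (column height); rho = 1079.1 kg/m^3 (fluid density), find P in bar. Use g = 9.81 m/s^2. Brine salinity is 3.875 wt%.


P = rho * g * h / 1e6
P = 1079.1 * 9.81 * 1471.3 / 1e6
P = 15.57514 MPa
Convert: 15.57514 MPa * 10.0 = 155.75 bar
P = 155.75 bar


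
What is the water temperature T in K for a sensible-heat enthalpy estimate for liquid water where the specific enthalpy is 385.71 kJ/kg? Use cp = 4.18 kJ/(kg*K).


T = h / cp
T = 385.71 / 4.18
T = 92.27512 deg C
Convert to K: 92.27512 + 273.15 = 365.43 K
T = 365.43 K


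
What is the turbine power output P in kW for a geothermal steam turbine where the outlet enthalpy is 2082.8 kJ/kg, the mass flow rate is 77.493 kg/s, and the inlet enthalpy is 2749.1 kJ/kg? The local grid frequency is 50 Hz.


P = mdot * (h_in - h_out) / 1000
P = 77.493 * (2749.1 - 2082.8) / 1000
P = 51.63359 MW
Convert: 51.63359 MW * 1000.0 = 51634 kW
P = 51634 kW


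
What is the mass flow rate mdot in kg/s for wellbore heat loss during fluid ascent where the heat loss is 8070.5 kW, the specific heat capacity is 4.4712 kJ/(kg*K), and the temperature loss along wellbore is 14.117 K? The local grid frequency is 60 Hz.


mdot = Q_loss / (cp * dT)
mdot = 8070.5 / (4.4712 * 14.117)
mdot = 127.86 kg/s


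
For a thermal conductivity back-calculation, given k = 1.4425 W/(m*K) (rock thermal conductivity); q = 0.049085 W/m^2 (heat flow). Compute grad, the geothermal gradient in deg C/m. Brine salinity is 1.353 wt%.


grad = q / k * 1000
grad = 0.049085 / 1.4425 * 1000
grad = 34.02773 deg C/km
Convert: 34.02773 deg C/km * 0.001 = 0.034028 deg C/m
grad = 0.034028 deg C/m


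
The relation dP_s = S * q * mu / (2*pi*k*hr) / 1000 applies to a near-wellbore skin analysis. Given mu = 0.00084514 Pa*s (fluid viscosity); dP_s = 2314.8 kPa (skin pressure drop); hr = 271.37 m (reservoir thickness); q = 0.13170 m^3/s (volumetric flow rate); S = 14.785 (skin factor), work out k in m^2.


k = S*q*mu / (2*pi*dP_s*1000*hr)
k = 14.785*0.13170*0.00084514 / (2*pi*2314.8*1000*271.37)
k = 4.1695e-13 m^2


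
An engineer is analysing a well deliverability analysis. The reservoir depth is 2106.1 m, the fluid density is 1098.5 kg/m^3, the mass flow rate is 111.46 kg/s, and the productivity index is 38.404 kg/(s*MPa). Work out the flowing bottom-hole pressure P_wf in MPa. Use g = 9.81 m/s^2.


Step 1: P_i = rho*g*h/1e6 = 1098.5*9.81*2106.1/1e6 = 22.69593 MPa
Step 2: P_wf = P_i - mdot/PI = 22.69593 - 111.46/38.404 = 19.794 MPa
P_wf = 19.794 MPa


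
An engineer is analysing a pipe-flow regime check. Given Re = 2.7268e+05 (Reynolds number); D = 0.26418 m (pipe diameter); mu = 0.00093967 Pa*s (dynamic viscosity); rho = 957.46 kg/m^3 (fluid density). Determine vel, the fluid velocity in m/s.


vel = Re * mu / (rho * D)
vel = 2.7268e+05 * 0.00093967 / (957.46 * 0.26418)
vel = 1.0130 m/s


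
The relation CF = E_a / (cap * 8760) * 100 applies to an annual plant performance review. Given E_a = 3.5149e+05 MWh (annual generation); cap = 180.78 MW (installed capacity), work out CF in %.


CF = E_a / (cap * 8760) * 100
CF = 3.5149e+05 / (180.78 * 8760) * 100
CF = 22.195 %


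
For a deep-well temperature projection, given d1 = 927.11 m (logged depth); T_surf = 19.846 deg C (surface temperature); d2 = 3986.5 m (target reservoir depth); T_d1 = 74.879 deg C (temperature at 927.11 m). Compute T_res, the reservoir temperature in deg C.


Step 1: grad = (T_d1 - T_surf)/d1 * 1000 = (74.879 - 19.846)/927.11 * 1000 = 59.35973 deg C/km
Step 2: T_res = T_surf + grad*d2/1000 = 19.846 + 59.35973*3986.5/1000 = 256.48 deg C
T_res = 256.48 deg C


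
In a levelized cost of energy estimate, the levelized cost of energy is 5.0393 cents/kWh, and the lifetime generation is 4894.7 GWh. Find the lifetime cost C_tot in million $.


C_tot = LCOE / 100 * E_tot
C_tot = 5.0393 / 100 * 4894.7
C_tot = 246.66 million $


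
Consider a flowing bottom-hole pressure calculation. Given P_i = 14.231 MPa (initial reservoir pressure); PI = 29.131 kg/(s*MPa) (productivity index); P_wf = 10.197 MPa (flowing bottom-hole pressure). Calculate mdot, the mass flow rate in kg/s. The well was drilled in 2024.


mdot = (P_i - P_wf) * PI
mdot = (14.231 - 10.197) * 29.131
mdot = 117.51 kg/s


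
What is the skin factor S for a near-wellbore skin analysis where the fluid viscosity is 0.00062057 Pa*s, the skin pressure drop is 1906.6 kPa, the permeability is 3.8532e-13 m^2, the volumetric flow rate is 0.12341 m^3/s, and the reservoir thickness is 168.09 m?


S = dP_s * 1000 * 2*pi*k*hr / (q*mu)
S = 1906.6 * 1000 * 2*pi*3.8532e-13*168.09 / (0.12341*0.00062057)
S = 10.131


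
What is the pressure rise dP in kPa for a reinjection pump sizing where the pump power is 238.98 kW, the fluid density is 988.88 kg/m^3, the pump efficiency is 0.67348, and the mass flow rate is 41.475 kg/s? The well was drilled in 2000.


dP = P_pump * rho * eta / mdot
dP = 238.98 * 988.88 * 0.67348 / 41.475
dP = 3837.5 kPa


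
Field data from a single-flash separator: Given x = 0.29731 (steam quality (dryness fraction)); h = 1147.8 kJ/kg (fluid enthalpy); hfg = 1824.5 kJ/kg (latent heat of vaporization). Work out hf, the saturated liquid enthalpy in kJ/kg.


hf = h - x * hfg
hf = 1147.8 - 0.29731 * 1824.5
hf = 605.36 kJ/kg
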